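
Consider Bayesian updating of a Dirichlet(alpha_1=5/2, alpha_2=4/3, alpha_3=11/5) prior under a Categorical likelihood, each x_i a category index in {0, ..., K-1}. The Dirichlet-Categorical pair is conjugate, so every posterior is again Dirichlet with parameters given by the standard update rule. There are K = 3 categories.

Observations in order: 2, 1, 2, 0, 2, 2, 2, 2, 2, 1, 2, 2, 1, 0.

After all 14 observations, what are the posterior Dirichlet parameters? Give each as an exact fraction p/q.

alpha_1=9/2, alpha_2=13/3, alpha_3=56/5

obs 1: x=2 → posterior Dirichlet(5/2, 4/3, 16/5)
obs 2: x=1 → posterior Dirichlet(5/2, 7/3, 16/5)
obs 3: x=2 → posterior Dirichlet(5/2, 7/3, 21/5)
obs 4: x=0 → posterior Dirichlet(7/2, 7/3, 21/5)
obs 5: x=2 → posterior Dirichlet(7/2, 7/3, 26/5)
obs 6: x=2 → posterior Dirichlet(7/2, 7/3, 31/5)
obs 7: x=2 → posterior Dirichlet(7/2, 7/3, 36/5)
obs 8: x=2 → posterior Dirichlet(7/2, 7/3, 41/5)
obs 9: x=2 → posterior Dirichlet(7/2, 7/3, 46/5)
obs 10: x=1 → posterior Dirichlet(7/2, 10/3, 46/5)
obs 11: x=2 → posterior Dirichlet(7/2, 10/3, 51/5)
obs 12: x=2 → posterior Dirichlet(7/2, 10/3, 56/5)
obs 13: x=1 → posterior Dirichlet(7/2, 13/3, 56/5)
obs 14: x=0 → posterior Dirichlet(9/2, 13/3, 56/5)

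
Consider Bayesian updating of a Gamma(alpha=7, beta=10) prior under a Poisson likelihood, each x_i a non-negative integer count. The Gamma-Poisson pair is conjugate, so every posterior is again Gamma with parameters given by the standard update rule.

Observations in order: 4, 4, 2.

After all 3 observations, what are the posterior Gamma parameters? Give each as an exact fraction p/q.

obs 1: x=4 → posterior Gamma(11, 11)
obs 2: x=4 → posterior Gamma(15, 12)
obs 3: x=2 → posterior Gamma(17, 13)

alpha=17, beta=13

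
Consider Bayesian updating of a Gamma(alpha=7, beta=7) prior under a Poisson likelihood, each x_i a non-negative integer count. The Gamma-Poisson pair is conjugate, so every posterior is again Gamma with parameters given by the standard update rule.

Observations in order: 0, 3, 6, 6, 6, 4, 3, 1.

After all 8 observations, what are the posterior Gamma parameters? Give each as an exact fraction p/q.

alpha=36, beta=15

obs 1: x=0 → posterior Gamma(7, 8)
obs 2: x=3 → posterior Gamma(10, 9)
obs 3: x=6 → posterior Gamma(16, 10)
obs 4: x=6 → posterior Gamma(22, 11)
obs 5: x=6 → posterior Gamma(28, 12)
obs 6: x=4 → posterior Gamma(32, 13)
obs 7: x=3 → posterior Gamma(35, 14)
obs 8: x=1 → posterior Gamma(36, 15)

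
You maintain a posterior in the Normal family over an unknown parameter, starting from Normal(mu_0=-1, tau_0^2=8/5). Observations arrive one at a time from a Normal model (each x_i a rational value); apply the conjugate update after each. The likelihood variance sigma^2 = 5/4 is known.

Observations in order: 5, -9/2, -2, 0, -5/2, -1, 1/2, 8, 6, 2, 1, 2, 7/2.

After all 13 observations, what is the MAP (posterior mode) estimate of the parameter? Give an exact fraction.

obs 1: x=5 → posterior Normal(45/19, 40/57)
obs 2: x=-9/2 → posterior Normal(-9/89, 40/89)
obs 3: x=-2 → posterior Normal(-73/121, 40/121)
obs 4: x=0 → posterior Normal(-73/153, 40/153)
obs 5: x=-5/2 → posterior Normal(-153/185, 8/37)
obs 6: x=-1 → posterior Normal(-185/217, 40/217)
obs 7: x=1/2 → posterior Normal(-169/249, 40/249)
obs 8: x=8 → posterior Normal(87/281, 40/281)
obs 9: x=6 → posterior Normal(279/313, 40/313)
obs 10: x=2 → posterior Normal(343/345, 8/69)
obs 11: x=1 → posterior Normal(375/377, 40/377)
obs 12: x=2 → posterior Normal(439/409, 40/409)
obs 13: x=7/2 → posterior Normal(551/441, 40/441)

551/441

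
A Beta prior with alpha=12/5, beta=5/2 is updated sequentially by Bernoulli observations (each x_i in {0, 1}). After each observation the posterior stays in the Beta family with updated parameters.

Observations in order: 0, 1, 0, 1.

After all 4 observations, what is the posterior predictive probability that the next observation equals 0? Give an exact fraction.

obs 1: x=0 → posterior Beta(12/5, 7/2)
obs 2: x=1 → posterior Beta(17/5, 7/2)
obs 3: x=0 → posterior Beta(17/5, 9/2)
obs 4: x=1 → posterior Beta(22/5, 9/2)

45/89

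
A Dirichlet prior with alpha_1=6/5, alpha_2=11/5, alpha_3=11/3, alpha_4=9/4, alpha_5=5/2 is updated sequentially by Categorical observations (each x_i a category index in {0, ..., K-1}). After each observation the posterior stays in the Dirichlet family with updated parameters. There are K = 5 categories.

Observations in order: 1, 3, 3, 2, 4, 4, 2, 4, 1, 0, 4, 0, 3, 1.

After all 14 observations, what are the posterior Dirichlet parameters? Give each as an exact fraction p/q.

obs 1: x=1 → posterior Dirichlet(6/5, 16/5, 11/3, 9/4, 5/2)
obs 2: x=3 → posterior Dirichlet(6/5, 16/5, 11/3, 13/4, 5/2)
obs 3: x=3 → posterior Dirichlet(6/5, 16/5, 11/3, 17/4, 5/2)
obs 4: x=2 → posterior Dirichlet(6/5, 16/5, 14/3, 17/4, 5/2)
obs 5: x=4 → posterior Dirichlet(6/5, 16/5, 14/3, 17/4, 7/2)
obs 6: x=4 → posterior Dirichlet(6/5, 16/5, 14/3, 17/4, 9/2)
obs 7: x=2 → posterior Dirichlet(6/5, 16/5, 17/3, 17/4, 9/2)
obs 8: x=4 → posterior Dirichlet(6/5, 16/5, 17/3, 17/4, 11/2)
obs 9: x=1 → posterior Dirichlet(6/5, 21/5, 17/3, 17/4, 11/2)
obs 10: x=0 → posterior Dirichlet(11/5, 21/5, 17/3, 17/4, 11/2)
obs 11: x=4 → posterior Dirichlet(11/5, 21/5, 17/3, 17/4, 13/2)
obs 12: x=0 → posterior Dirichlet(16/5, 21/5, 17/3, 17/4, 13/2)
obs 13: x=3 → posterior Dirichlet(16/5, 21/5, 17/3, 21/4, 13/2)
obs 14: x=1 → posterior Dirichlet(16/5, 26/5, 17/3, 21/4, 13/2)

alpha_1=16/5, alpha_2=26/5, alpha_3=17/3, alpha_4=21/4, alpha_5=13/2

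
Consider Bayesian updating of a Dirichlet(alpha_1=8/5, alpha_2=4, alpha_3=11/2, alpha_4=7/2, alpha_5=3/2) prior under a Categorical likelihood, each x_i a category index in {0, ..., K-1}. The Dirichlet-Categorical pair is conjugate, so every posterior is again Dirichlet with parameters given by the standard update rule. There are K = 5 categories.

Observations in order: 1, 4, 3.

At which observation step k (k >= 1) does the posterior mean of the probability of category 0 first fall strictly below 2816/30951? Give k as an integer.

obs 1: x=1 → posterior Dirichlet(8/5, 5, 11/2, 7/2, 3/2)
obs 2: x=4 → posterior Dirichlet(8/5, 5, 11/2, 7/2, 5/2)
obs 3: x=3 → posterior Dirichlet(8/5, 5, 11/2, 9/2, 5/2)

k = 2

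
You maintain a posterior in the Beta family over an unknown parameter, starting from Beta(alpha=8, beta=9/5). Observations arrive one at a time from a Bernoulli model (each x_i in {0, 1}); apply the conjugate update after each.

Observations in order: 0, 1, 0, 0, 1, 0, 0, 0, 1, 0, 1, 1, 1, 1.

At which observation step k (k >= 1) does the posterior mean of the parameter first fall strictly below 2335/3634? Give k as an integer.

k = 6

obs 1: x=0 → posterior Beta(8, 14/5)
obs 2: x=1 → posterior Beta(9, 14/5)
obs 3: x=0 → posterior Beta(9, 19/5)
obs 4: x=0 → posterior Beta(9, 24/5)
obs 5: x=1 → posterior Beta(10, 24/5)
obs 6: x=0 → posterior Beta(10, 29/5)
obs 7: x=0 → posterior Beta(10, 34/5)
obs 8: x=0 → posterior Beta(10, 39/5)
obs 9: x=1 → posterior Beta(11, 39/5)
obs 10: x=0 → posterior Beta(11, 44/5)
obs 11: x=1 → posterior Beta(12, 44/5)
obs 12: x=1 → posterior Beta(13, 44/5)
obs 13: x=1 → posterior Beta(14, 44/5)
obs 14: x=1 → posterior Beta(15, 44/5)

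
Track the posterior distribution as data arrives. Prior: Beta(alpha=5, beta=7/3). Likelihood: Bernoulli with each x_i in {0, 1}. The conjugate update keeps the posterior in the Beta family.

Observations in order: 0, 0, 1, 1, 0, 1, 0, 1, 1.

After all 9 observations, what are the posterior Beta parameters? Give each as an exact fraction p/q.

obs 1: x=0 → posterior Beta(5, 10/3)
obs 2: x=0 → posterior Beta(5, 13/3)
obs 3: x=1 → posterior Beta(6, 13/3)
obs 4: x=1 → posterior Beta(7, 13/3)
obs 5: x=0 → posterior Beta(7, 16/3)
obs 6: x=1 → posterior Beta(8, 16/3)
obs 7: x=0 → posterior Beta(8, 19/3)
obs 8: x=1 → posterior Beta(9, 19/3)
obs 9: x=1 → posterior Beta(10, 19/3)

alpha=10, beta=19/3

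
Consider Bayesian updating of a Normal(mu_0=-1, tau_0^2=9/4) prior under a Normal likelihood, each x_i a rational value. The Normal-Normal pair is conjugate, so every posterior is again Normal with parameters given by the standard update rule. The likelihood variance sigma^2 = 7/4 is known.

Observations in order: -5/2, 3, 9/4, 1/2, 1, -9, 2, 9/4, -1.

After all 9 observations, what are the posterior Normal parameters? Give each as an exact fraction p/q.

mu_0=-41/176, tau_0^2=63/352

obs 1: x=-5/2 → posterior Normal(-59/32, 63/64)
obs 2: x=3 → posterior Normal(-1/10, 63/100)
obs 3: x=9/4 → posterior Normal(71/136, 63/136)
obs 4: x=1/2 → posterior Normal(89/172, 63/172)
obs 5: x=1 → posterior Normal(125/208, 63/208)
obs 6: x=-9 → posterior Normal(-199/244, 63/244)
obs 7: x=2 → posterior Normal(-127/280, 9/40)
obs 8: x=9/4 → posterior Normal(-23/158, 63/316)
obs 9: x=-1 → posterior Normal(-41/176, 63/352)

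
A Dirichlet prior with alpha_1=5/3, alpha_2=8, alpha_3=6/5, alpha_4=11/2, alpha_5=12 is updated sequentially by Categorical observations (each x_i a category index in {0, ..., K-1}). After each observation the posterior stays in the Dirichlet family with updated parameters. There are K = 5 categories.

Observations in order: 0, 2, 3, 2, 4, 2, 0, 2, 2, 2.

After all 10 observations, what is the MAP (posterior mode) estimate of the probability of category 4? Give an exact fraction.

obs 1: x=0 → posterior Dirichlet(8/3, 8, 6/5, 11/2, 12)
obs 2: x=2 → posterior Dirichlet(8/3, 8, 11/5, 11/2, 12)
obs 3: x=3 → posterior Dirichlet(8/3, 8, 11/5, 13/2, 12)
obs 4: x=2 → posterior Dirichlet(8/3, 8, 16/5, 13/2, 12)
obs 5: x=4 → posterior Dirichlet(8/3, 8, 16/5, 13/2, 13)
obs 6: x=2 → posterior Dirichlet(8/3, 8, 21/5, 13/2, 13)
obs 7: x=0 → posterior Dirichlet(11/3, 8, 21/5, 13/2, 13)
obs 8: x=2 → posterior Dirichlet(11/3, 8, 26/5, 13/2, 13)
obs 9: x=2 → posterior Dirichlet(11/3, 8, 31/5, 13/2, 13)
obs 10: x=2 → posterior Dirichlet(11/3, 8, 36/5, 13/2, 13)

360/1001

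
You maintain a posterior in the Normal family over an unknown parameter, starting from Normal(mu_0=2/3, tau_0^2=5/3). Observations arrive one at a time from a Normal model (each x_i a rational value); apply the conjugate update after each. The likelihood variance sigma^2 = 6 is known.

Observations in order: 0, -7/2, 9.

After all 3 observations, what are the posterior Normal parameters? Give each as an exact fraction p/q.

mu_0=79/66, tau_0^2=10/11

obs 1: x=0 → posterior Normal(12/23, 30/23)
obs 2: x=-7/2 → posterior Normal(-11/56, 15/14)
obs 3: x=9 → posterior Normal(79/66, 10/11)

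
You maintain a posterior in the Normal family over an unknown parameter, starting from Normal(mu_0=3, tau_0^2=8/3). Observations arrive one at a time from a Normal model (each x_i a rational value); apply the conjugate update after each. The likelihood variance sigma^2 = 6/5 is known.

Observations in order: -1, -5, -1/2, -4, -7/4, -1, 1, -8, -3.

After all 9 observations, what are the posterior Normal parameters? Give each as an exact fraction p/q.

mu_0=-146/63, tau_0^2=8/63

obs 1: x=-1 → posterior Normal(7/29, 24/29)
obs 2: x=-5 → posterior Normal(-93/49, 24/49)
obs 3: x=-1/2 → posterior Normal(-103/69, 8/23)
obs 4: x=-4 → posterior Normal(-183/89, 24/89)
obs 5: x=-7/4 → posterior Normal(-2, 24/109)
obs 6: x=-1 → posterior Normal(-238/129, 8/43)
obs 7: x=1 → posterior Normal(-218/149, 24/149)
obs 8: x=-8 → posterior Normal(-378/169, 24/169)
obs 9: x=-3 → posterior Normal(-146/63, 8/63)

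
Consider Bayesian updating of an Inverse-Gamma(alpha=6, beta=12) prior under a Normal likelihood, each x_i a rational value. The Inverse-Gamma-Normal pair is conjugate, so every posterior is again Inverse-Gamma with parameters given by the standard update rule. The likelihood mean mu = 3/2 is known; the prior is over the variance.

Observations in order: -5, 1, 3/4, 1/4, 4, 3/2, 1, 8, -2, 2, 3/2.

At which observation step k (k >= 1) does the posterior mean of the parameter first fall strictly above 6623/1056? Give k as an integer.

obs 1: x=-5 → posterior Inverse-Gamma(13/2, 265/8)
obs 2: x=1 → posterior Inverse-Gamma(7, 133/4)
obs 3: x=3/4 → posterior Inverse-Gamma(15/2, 1073/32)
obs 4: x=1/4 → posterior Inverse-Gamma(8, 549/16)
obs 5: x=4 → posterior Inverse-Gamma(17/2, 599/16)
obs 6: x=3/2 → posterior Inverse-Gamma(9, 599/16)
obs 7: x=1 → posterior Inverse-Gamma(19/2, 601/16)
obs 8: x=8 → posterior Inverse-Gamma(10, 939/16)
obs 9: x=-2 → posterior Inverse-Gamma(21/2, 1037/16)
obs 10: x=2 → posterior Inverse-Gamma(11, 1039/16)
obs 11: x=3/2 → posterior Inverse-Gamma(23/2, 1039/16)

k = 8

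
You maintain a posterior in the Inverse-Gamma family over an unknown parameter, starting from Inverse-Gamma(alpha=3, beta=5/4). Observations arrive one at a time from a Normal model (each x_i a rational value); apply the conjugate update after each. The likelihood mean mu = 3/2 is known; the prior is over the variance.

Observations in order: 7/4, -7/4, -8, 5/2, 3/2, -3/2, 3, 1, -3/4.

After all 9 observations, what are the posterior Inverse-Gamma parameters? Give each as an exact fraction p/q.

obs 1: x=7/4 → posterior Inverse-Gamma(7/2, 41/32)
obs 2: x=-7/4 → posterior Inverse-Gamma(4, 105/16)
obs 3: x=-8 → posterior Inverse-Gamma(9/2, 827/16)
obs 4: x=5/2 → posterior Inverse-Gamma(5, 835/16)
obs 5: x=3/2 → posterior Inverse-Gamma(11/2, 835/16)
obs 6: x=-3/2 → posterior Inverse-Gamma(6, 907/16)
obs 7: x=3 → posterior Inverse-Gamma(13/2, 925/16)
obs 8: x=1 → posterior Inverse-Gamma(7, 927/16)
obs 9: x=-3/4 → posterior Inverse-Gamma(15/2, 1935/32)

alpha=15/2, beta=1935/32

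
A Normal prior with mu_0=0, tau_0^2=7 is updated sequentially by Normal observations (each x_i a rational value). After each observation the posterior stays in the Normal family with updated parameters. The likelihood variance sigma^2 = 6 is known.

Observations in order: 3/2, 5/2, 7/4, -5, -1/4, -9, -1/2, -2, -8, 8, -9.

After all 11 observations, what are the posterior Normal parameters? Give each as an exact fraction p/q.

mu_0=-140/83, tau_0^2=42/83

obs 1: x=3/2 → posterior Normal(21/26, 42/13)
obs 2: x=5/2 → posterior Normal(7/5, 21/10)
obs 3: x=7/4 → posterior Normal(161/108, 14/9)
obs 4: x=-5 → posterior Normal(21/136, 21/17)
obs 5: x=-1/4 → posterior Normal(7/82, 42/41)
obs 6: x=-9 → posterior Normal(-119/96, 7/8)
obs 7: x=-1/2 → posterior Normal(-63/55, 42/55)
obs 8: x=-2 → posterior Normal(-77/62, 21/31)
obs 9: x=-8 → posterior Normal(-133/69, 14/23)
obs 10: x=8 → posterior Normal(-77/76, 21/38)
obs 11: x=-9 → posterior Normal(-140/83, 42/83)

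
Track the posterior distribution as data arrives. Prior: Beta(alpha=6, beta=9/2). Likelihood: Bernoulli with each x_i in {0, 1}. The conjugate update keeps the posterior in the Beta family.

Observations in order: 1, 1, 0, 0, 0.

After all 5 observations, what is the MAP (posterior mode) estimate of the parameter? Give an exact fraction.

obs 1: x=1 → posterior Beta(7, 9/2)
obs 2: x=1 → posterior Beta(8, 9/2)
obs 3: x=0 → posterior Beta(8, 11/2)
obs 4: x=0 → posterior Beta(8, 13/2)
obs 5: x=0 → posterior Beta(8, 15/2)

14/27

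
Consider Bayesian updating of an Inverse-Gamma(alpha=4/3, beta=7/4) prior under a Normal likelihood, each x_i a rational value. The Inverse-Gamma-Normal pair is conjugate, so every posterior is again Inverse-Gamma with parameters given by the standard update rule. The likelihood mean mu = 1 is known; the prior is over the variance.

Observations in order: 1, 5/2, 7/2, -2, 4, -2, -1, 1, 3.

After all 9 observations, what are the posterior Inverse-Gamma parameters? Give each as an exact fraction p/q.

obs 1: x=1 → posterior Inverse-Gamma(11/6, 7/4)
obs 2: x=5/2 → posterior Inverse-Gamma(7/3, 23/8)
obs 3: x=7/2 → posterior Inverse-Gamma(17/6, 6)
obs 4: x=-2 → posterior Inverse-Gamma(10/3, 21/2)
obs 5: x=4 → posterior Inverse-Gamma(23/6, 15)
obs 6: x=-2 → posterior Inverse-Gamma(13/3, 39/2)
obs 7: x=-1 → posterior Inverse-Gamma(29/6, 43/2)
obs 8: x=1 → posterior Inverse-Gamma(16/3, 43/2)
obs 9: x=3 → posterior Inverse-Gamma(35/6, 47/2)

alpha=35/6, beta=47/2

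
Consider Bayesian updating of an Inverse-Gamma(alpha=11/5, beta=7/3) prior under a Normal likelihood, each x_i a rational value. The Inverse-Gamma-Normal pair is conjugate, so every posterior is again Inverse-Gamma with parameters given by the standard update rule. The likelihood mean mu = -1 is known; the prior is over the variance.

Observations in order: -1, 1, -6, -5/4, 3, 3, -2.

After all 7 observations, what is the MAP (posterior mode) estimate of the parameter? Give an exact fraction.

16015/3216

obs 1: x=-1 → posterior Inverse-Gamma(27/10, 7/3)
obs 2: x=1 → posterior Inverse-Gamma(16/5, 13/3)
obs 3: x=-6 → posterior Inverse-Gamma(37/10, 101/6)
obs 4: x=-5/4 → posterior Inverse-Gamma(21/5, 1619/96)
obs 5: x=3 → posterior Inverse-Gamma(47/10, 2387/96)
obs 6: x=3 → posterior Inverse-Gamma(26/5, 3155/96)
obs 7: x=-2 → posterior Inverse-Gamma(57/10, 3203/96)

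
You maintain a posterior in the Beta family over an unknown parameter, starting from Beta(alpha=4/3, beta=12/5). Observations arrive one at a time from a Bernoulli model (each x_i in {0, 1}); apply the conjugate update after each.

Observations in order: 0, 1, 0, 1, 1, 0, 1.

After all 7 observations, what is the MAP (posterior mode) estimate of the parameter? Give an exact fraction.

obs 1: x=0 → posterior Beta(4/3, 17/5)
obs 2: x=1 → posterior Beta(7/3, 17/5)
obs 3: x=0 → posterior Beta(7/3, 22/5)
obs 4: x=1 → posterior Beta(10/3, 22/5)
obs 5: x=1 → posterior Beta(13/3, 22/5)
obs 6: x=0 → posterior Beta(13/3, 27/5)
obs 7: x=1 → posterior Beta(16/3, 27/5)

65/131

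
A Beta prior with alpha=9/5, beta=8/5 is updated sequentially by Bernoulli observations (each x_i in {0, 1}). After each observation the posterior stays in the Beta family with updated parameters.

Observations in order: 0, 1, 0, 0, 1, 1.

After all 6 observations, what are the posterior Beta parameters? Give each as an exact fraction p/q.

obs 1: x=0 → posterior Beta(9/5, 13/5)
obs 2: x=1 → posterior Beta(14/5, 13/5)
obs 3: x=0 → posterior Beta(14/5, 18/5)
obs 4: x=0 → posterior Beta(14/5, 23/5)
obs 5: x=1 → posterior Beta(19/5, 23/5)
obs 6: x=1 → posterior Beta(24/5, 23/5)

alpha=24/5, beta=23/5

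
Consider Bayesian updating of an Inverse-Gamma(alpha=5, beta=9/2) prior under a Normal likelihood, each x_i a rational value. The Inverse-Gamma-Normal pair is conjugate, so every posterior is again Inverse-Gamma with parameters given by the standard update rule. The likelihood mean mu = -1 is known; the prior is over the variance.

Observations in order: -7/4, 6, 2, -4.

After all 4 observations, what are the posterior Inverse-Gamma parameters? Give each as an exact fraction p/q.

obs 1: x=-7/4 → posterior Inverse-Gamma(11/2, 153/32)
obs 2: x=6 → posterior Inverse-Gamma(6, 937/32)
obs 3: x=2 → posterior Inverse-Gamma(13/2, 1081/32)
obs 4: x=-4 → posterior Inverse-Gamma(7, 1225/32)

alpha=7, beta=1225/32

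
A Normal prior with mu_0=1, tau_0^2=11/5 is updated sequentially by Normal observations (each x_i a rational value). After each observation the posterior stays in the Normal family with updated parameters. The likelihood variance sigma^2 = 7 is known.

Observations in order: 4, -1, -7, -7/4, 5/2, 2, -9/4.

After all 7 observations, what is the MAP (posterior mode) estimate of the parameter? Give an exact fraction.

obs 1: x=4 → posterior Normal(79/46, 77/46)
obs 2: x=-1 → posterior Normal(68/57, 77/57)
obs 3: x=-7 → posterior Normal(-9/68, 77/68)
obs 4: x=-7/4 → posterior Normal(-113/316, 77/79)
obs 5: x=5/2 → posterior Normal(-1/120, 77/90)
obs 6: x=2 → posterior Normal(85/404, 77/101)
obs 7: x=-9/4 → posterior Normal(-1/32, 11/16)

-1/32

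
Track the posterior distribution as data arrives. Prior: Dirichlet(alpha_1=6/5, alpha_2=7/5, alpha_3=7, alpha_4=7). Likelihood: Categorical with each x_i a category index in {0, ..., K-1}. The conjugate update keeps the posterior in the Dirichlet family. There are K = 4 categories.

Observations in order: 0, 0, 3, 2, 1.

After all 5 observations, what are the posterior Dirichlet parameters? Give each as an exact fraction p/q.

obs 1: x=0 → posterior Dirichlet(11/5, 7/5, 7, 7)
obs 2: x=0 → posterior Dirichlet(16/5, 7/5, 7, 7)
obs 3: x=3 → posterior Dirichlet(16/5, 7/5, 7, 8)
obs 4: x=2 → posterior Dirichlet(16/5, 7/5, 8, 8)
obs 5: x=1 → posterior Dirichlet(16/5, 12/5, 8, 8)

alpha_1=16/5, alpha_2=12/5, alpha_3=8, alpha_4=8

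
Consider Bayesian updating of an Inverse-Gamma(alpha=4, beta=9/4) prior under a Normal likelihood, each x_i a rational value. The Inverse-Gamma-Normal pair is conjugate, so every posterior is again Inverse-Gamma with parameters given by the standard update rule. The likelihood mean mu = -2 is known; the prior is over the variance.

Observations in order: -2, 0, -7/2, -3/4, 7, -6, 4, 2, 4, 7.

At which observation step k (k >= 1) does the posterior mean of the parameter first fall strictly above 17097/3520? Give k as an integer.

obs 1: x=-2 → posterior Inverse-Gamma(9/2, 9/4)
obs 2: x=0 → posterior Inverse-Gamma(5, 17/4)
obs 3: x=-7/2 → posterior Inverse-Gamma(11/2, 43/8)
obs 4: x=-3/4 → posterior Inverse-Gamma(6, 197/32)
obs 5: x=7 → posterior Inverse-Gamma(13/2, 1493/32)
obs 6: x=-6 → posterior Inverse-Gamma(7, 1749/32)
obs 7: x=4 → posterior Inverse-Gamma(15/2, 2325/32)
obs 8: x=2 → posterior Inverse-Gamma(8, 2581/32)
obs 9: x=4 → posterior Inverse-Gamma(17/2, 3157/32)
obs 10: x=7 → posterior Inverse-Gamma(9, 4453/32)

k = 5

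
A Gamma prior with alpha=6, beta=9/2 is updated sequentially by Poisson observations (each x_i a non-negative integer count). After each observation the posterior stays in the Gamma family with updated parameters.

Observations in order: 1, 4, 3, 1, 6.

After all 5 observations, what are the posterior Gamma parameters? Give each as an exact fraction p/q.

obs 1: x=1 → posterior Gamma(7, 11/2)
obs 2: x=4 → posterior Gamma(11, 13/2)
obs 3: x=3 → posterior Gamma(14, 15/2)
obs 4: x=1 → posterior Gamma(15, 17/2)
obs 5: x=6 → posterior Gamma(21, 19/2)

alpha=21, beta=19/2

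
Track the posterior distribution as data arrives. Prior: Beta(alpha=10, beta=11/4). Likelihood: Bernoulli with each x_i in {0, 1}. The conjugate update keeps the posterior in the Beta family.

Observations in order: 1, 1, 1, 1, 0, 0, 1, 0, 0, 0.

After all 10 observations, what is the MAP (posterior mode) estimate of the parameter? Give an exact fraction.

56/83

obs 1: x=1 → posterior Beta(11, 11/4)
obs 2: x=1 → posterior Beta(12, 11/4)
obs 3: x=1 → posterior Beta(13, 11/4)
obs 4: x=1 → posterior Beta(14, 11/4)
obs 5: x=0 → posterior Beta(14, 15/4)
obs 6: x=0 → posterior Beta(14, 19/4)
obs 7: x=1 → posterior Beta(15, 19/4)
obs 8: x=0 → posterior Beta(15, 23/4)
obs 9: x=0 → posterior Beta(15, 27/4)
obs 10: x=0 → posterior Beta(15, 31/4)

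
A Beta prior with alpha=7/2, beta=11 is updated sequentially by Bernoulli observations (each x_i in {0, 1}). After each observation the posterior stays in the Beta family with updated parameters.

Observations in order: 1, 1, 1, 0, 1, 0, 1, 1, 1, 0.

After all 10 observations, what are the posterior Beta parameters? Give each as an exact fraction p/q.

obs 1: x=1 → posterior Beta(9/2, 11)
obs 2: x=1 → posterior Beta(11/2, 11)
obs 3: x=1 → posterior Beta(13/2, 11)
obs 4: x=0 → posterior Beta(13/2, 12)
obs 5: x=1 → posterior Beta(15/2, 12)
obs 6: x=0 → posterior Beta(15/2, 13)
obs 7: x=1 → posterior Beta(17/2, 13)
obs 8: x=1 → posterior Beta(19/2, 13)
obs 9: x=1 → posterior Beta(21/2, 13)
obs 10: x=0 → posterior Beta(21/2, 14)

alpha=21/2, beta=14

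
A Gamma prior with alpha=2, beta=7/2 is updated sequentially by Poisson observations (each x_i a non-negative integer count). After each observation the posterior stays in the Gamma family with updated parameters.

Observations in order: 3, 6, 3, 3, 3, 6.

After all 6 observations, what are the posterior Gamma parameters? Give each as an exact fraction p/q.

alpha=26, beta=19/2

obs 1: x=3 → posterior Gamma(5, 9/2)
obs 2: x=6 → posterior Gamma(11, 11/2)
obs 3: x=3 → posterior Gamma(14, 13/2)
obs 4: x=3 → posterior Gamma(17, 15/2)
obs 5: x=3 → posterior Gamma(20, 17/2)
obs 6: x=6 → posterior Gamma(26, 19/2)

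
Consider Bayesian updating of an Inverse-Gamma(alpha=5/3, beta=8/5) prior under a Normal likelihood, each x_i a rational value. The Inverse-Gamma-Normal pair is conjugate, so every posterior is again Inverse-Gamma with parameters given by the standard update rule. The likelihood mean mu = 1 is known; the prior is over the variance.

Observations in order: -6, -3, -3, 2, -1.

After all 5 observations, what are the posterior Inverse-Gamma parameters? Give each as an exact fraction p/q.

alpha=25/6, beta=223/5

obs 1: x=-6 → posterior Inverse-Gamma(13/6, 261/10)
obs 2: x=-3 → posterior Inverse-Gamma(8/3, 341/10)
obs 3: x=-3 → posterior Inverse-Gamma(19/6, 421/10)
obs 4: x=2 → posterior Inverse-Gamma(11/3, 213/5)
obs 5: x=-1 → posterior Inverse-Gamma(25/6, 223/5)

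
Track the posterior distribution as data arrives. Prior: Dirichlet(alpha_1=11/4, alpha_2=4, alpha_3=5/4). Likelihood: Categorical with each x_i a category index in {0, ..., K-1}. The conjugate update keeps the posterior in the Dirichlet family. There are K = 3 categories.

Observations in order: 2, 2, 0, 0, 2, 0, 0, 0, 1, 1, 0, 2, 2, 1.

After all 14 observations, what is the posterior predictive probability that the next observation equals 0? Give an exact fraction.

obs 1: x=2 → posterior Dirichlet(11/4, 4, 9/4)
obs 2: x=2 → posterior Dirichlet(11/4, 4, 13/4)
obs 3: x=0 → posterior Dirichlet(15/4, 4, 13/4)
obs 4: x=0 → posterior Dirichlet(19/4, 4, 13/4)
obs 5: x=2 → posterior Dirichlet(19/4, 4, 17/4)
obs 6: x=0 → posterior Dirichlet(23/4, 4, 17/4)
obs 7: x=0 → posterior Dirichlet(27/4, 4, 17/4)
obs 8: x=0 → posterior Dirichlet(31/4, 4, 17/4)
obs 9: x=1 → posterior Dirichlet(31/4, 5, 17/4)
obs 10: x=1 → posterior Dirichlet(31/4, 6, 17/4)
obs 11: x=0 → posterior Dirichlet(35/4, 6, 17/4)
obs 12: x=2 → posterior Dirichlet(35/4, 6, 21/4)
obs 13: x=2 → posterior Dirichlet(35/4, 6, 25/4)
obs 14: x=1 → posterior Dirichlet(35/4, 7, 25/4)

35/88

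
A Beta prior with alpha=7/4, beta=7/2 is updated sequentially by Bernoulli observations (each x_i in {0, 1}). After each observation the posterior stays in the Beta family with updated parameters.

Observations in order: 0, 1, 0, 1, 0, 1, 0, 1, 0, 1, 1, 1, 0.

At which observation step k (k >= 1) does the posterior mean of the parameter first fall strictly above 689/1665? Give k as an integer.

obs 1: x=0 → posterior Beta(7/4, 9/2)
obs 2: x=1 → posterior Beta(11/4, 9/2)
obs 3: x=0 → posterior Beta(11/4, 11/2)
obs 4: x=1 → posterior Beta(15/4, 11/2)
obs 5: x=0 → posterior Beta(15/4, 13/2)
obs 6: x=1 → posterior Beta(19/4, 13/2)
obs 7: x=0 → posterior Beta(19/4, 15/2)
obs 8: x=1 → posterior Beta(23/4, 15/2)
obs 9: x=0 → posterior Beta(23/4, 17/2)
obs 10: x=1 → posterior Beta(27/4, 17/2)
obs 11: x=1 → posterior Beta(31/4, 17/2)
obs 12: x=1 → posterior Beta(35/4, 17/2)
obs 13: x=0 → posterior Beta(35/4, 19/2)

k = 6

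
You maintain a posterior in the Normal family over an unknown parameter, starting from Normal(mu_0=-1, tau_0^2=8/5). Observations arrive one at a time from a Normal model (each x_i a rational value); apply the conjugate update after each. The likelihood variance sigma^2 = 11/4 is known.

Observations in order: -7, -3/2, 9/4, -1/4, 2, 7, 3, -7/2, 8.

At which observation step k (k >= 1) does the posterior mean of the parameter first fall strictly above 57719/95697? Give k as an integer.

k = 9

obs 1: x=-7 → posterior Normal(-93/29, 88/87)
obs 2: x=-3/2 → posterior Normal(-327/119, 88/119)
obs 3: x=9/4 → posterior Normal(-255/151, 88/151)
obs 4: x=-1/4 → posterior Normal(-263/183, 88/183)
obs 5: x=2 → posterior Normal(-199/215, 88/215)
obs 6: x=7 → posterior Normal(25/247, 88/247)
obs 7: x=3 → posterior Normal(121/279, 88/279)
obs 8: x=-7/2 → posterior Normal(9/311, 88/311)
obs 9: x=8 → posterior Normal(265/343, 88/343)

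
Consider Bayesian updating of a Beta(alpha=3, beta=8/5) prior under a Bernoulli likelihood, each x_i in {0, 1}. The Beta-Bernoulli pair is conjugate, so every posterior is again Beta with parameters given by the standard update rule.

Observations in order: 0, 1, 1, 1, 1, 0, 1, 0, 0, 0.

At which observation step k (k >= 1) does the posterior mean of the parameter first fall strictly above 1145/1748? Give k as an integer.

obs 1: x=0 → posterior Beta(3, 13/5)
obs 2: x=1 → posterior Beta(4, 13/5)
obs 3: x=1 → posterior Beta(5, 13/5)
obs 4: x=1 → posterior Beta(6, 13/5)
obs 5: x=1 → posterior Beta(7, 13/5)
obs 6: x=0 → posterior Beta(7, 18/5)
obs 7: x=1 → posterior Beta(8, 18/5)
obs 8: x=0 → posterior Beta(8, 23/5)
obs 9: x=0 → posterior Beta(8, 28/5)
obs 10: x=0 → posterior Beta(8, 33/5)

k = 3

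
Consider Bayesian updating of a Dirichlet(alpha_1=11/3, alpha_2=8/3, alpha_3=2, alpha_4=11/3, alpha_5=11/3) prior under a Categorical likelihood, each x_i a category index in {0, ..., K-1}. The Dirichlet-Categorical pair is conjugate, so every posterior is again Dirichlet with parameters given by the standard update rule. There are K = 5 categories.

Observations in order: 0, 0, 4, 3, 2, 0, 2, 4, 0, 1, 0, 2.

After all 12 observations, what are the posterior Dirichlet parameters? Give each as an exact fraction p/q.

obs 1: x=0 → posterior Dirichlet(14/3, 8/3, 2, 11/3, 11/3)
obs 2: x=0 → posterior Dirichlet(17/3, 8/3, 2, 11/3, 11/3)
obs 3: x=4 → posterior Dirichlet(17/3, 8/3, 2, 11/3, 14/3)
obs 4: x=3 → posterior Dirichlet(17/3, 8/3, 2, 14/3, 14/3)
obs 5: x=2 → posterior Dirichlet(17/3, 8/3, 3, 14/3, 14/3)
obs 6: x=0 → posterior Dirichlet(20/3, 8/3, 3, 14/3, 14/3)
obs 7: x=2 → posterior Dirichlet(20/3, 8/3, 4, 14/3, 14/3)
obs 8: x=4 → posterior Dirichlet(20/3, 8/3, 4, 14/3, 17/3)
obs 9: x=0 → posterior Dirichlet(23/3, 8/3, 4, 14/3, 17/3)
obs 10: x=1 → posterior Dirichlet(23/3, 11/3, 4, 14/3, 17/3)
obs 11: x=0 → posterior Dirichlet(26/3, 11/3, 4, 14/3, 17/3)
obs 12: x=2 → posterior Dirichlet(26/3, 11/3, 5, 14/3, 17/3)

alpha_1=26/3, alpha_2=11/3, alpha_3=5, alpha_4=14/3, alpha_5=17/3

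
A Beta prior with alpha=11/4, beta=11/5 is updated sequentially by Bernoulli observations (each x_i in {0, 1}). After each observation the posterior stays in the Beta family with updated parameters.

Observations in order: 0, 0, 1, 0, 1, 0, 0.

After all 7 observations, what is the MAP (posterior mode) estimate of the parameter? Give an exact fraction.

obs 1: x=0 → posterior Beta(11/4, 16/5)
obs 2: x=0 → posterior Beta(11/4, 21/5)
obs 3: x=1 → posterior Beta(15/4, 21/5)
obs 4: x=0 → posterior Beta(15/4, 26/5)
obs 5: x=1 → posterior Beta(19/4, 26/5)
obs 6: x=0 → posterior Beta(19/4, 31/5)
obs 7: x=0 → posterior Beta(19/4, 36/5)

75/199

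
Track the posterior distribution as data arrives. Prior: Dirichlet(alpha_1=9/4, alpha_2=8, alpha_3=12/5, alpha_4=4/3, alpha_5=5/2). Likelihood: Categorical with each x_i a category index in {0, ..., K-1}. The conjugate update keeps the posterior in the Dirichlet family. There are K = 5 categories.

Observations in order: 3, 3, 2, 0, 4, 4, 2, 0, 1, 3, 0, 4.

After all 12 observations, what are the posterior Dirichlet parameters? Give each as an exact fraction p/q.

alpha_1=21/4, alpha_2=9, alpha_3=22/5, alpha_4=13/3, alpha_5=11/2

obs 1: x=3 → posterior Dirichlet(9/4, 8, 12/5, 7/3, 5/2)
obs 2: x=3 → posterior Dirichlet(9/4, 8, 12/5, 10/3, 5/2)
obs 3: x=2 → posterior Dirichlet(9/4, 8, 17/5, 10/3, 5/2)
obs 4: x=0 → posterior Dirichlet(13/4, 8, 17/5, 10/3, 5/2)
obs 5: x=4 → posterior Dirichlet(13/4, 8, 17/5, 10/3, 7/2)
obs 6: x=4 → posterior Dirichlet(13/4, 8, 17/5, 10/3, 9/2)
obs 7: x=2 → posterior Dirichlet(13/4, 8, 22/5, 10/3, 9/2)
obs 8: x=0 → posterior Dirichlet(17/4, 8, 22/5, 10/3, 9/2)
obs 9: x=1 → posterior Dirichlet(17/4, 9, 22/5, 10/3, 9/2)
obs 10: x=3 → posterior Dirichlet(17/4, 9, 22/5, 13/3, 9/2)
obs 11: x=0 → posterior Dirichlet(21/4, 9, 22/5, 13/3, 9/2)
obs 12: x=4 → posterior Dirichlet(21/4, 9, 22/5, 13/3, 11/2)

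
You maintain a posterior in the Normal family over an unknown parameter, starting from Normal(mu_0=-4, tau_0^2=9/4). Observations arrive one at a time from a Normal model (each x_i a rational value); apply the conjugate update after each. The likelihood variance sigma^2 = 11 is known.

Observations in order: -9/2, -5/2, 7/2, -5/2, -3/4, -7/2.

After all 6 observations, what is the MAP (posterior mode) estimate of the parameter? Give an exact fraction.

obs 1: x=-9/2 → posterior Normal(-433/106, 99/53)
obs 2: x=-5/2 → posterior Normal(-239/62, 99/62)
obs 3: x=7/2 → posterior Normal(-415/142, 99/71)
obs 4: x=-5/2 → posterior Normal(-23/8, 99/80)
obs 5: x=-3/4 → posterior Normal(-947/356, 99/89)
obs 6: x=-7/2 → posterior Normal(-1073/392, 99/98)

-1073/392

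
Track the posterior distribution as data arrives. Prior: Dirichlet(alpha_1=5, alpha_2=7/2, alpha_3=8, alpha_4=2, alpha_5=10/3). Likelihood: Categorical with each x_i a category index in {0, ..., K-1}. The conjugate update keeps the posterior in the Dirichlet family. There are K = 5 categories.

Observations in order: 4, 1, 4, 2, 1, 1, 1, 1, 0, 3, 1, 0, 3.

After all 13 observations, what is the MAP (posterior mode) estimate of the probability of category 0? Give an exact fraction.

obs 1: x=4 → posterior Dirichlet(5, 7/2, 8, 2, 13/3)
obs 2: x=1 → posterior Dirichlet(5, 9/2, 8, 2, 13/3)
obs 3: x=4 → posterior Dirichlet(5, 9/2, 8, 2, 16/3)
obs 4: x=2 → posterior Dirichlet(5, 9/2, 9, 2, 16/3)
obs 5: x=1 → posterior Dirichlet(5, 11/2, 9, 2, 16/3)
obs 6: x=1 → posterior Dirichlet(5, 13/2, 9, 2, 16/3)
obs 7: x=1 → posterior Dirichlet(5, 15/2, 9, 2, 16/3)
obs 8: x=1 → posterior Dirichlet(5, 17/2, 9, 2, 16/3)
obs 9: x=0 → posterior Dirichlet(6, 17/2, 9, 2, 16/3)
obs 10: x=3 → posterior Dirichlet(6, 17/2, 9, 3, 16/3)
obs 11: x=1 → posterior Dirichlet(6, 19/2, 9, 3, 16/3)
obs 12: x=0 → posterior Dirichlet(7, 19/2, 9, 3, 16/3)
obs 13: x=3 → posterior Dirichlet(7, 19/2, 9, 4, 16/3)

36/179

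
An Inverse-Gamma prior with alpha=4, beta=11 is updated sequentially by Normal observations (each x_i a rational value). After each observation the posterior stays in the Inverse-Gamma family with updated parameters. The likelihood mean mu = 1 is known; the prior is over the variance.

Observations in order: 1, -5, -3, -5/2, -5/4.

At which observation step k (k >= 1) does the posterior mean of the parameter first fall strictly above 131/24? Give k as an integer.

obs 1: x=1 → posterior Inverse-Gamma(9/2, 11)
obs 2: x=-5 → posterior Inverse-Gamma(5, 29)
obs 3: x=-3 → posterior Inverse-Gamma(11/2, 37)
obs 4: x=-5/2 → posterior Inverse-Gamma(6, 345/8)
obs 5: x=-5/4 → posterior Inverse-Gamma(13/2, 1461/32)

k = 2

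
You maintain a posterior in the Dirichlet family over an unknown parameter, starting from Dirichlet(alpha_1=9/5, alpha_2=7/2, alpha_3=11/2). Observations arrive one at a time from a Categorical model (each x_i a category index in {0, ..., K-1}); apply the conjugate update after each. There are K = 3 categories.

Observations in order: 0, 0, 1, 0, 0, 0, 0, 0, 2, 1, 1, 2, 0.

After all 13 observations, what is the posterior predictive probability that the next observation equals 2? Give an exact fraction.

75/238

obs 1: x=0 → posterior Dirichlet(14/5, 7/2, 11/2)
obs 2: x=0 → posterior Dirichlet(19/5, 7/2, 11/2)
obs 3: x=1 → posterior Dirichlet(19/5, 9/2, 11/2)
obs 4: x=0 → posterior Dirichlet(24/5, 9/2, 11/2)
obs 5: x=0 → posterior Dirichlet(29/5, 9/2, 11/2)
obs 6: x=0 → posterior Dirichlet(34/5, 9/2, 11/2)
obs 7: x=0 → posterior Dirichlet(39/5, 9/2, 11/2)
obs 8: x=0 → posterior Dirichlet(44/5, 9/2, 11/2)
obs 9: x=2 → posterior Dirichlet(44/5, 9/2, 13/2)
obs 10: x=1 → posterior Dirichlet(44/5, 11/2, 13/2)
obs 11: x=1 → posterior Dirichlet(44/5, 13/2, 13/2)
obs 12: x=2 → posterior Dirichlet(44/5, 13/2, 15/2)
obs 13: x=0 → posterior Dirichlet(49/5, 13/2, 15/2)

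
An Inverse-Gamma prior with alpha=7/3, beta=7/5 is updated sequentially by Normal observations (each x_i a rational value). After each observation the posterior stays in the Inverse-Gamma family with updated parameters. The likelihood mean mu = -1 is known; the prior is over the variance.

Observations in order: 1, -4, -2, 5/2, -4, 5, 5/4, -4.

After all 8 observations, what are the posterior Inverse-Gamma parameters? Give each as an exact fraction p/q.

alpha=19/3, beta=7049/160

obs 1: x=1 → posterior Inverse-Gamma(17/6, 17/5)
obs 2: x=-4 → posterior Inverse-Gamma(10/3, 79/10)
obs 3: x=-2 → posterior Inverse-Gamma(23/6, 42/5)
obs 4: x=5/2 → posterior Inverse-Gamma(13/3, 581/40)
obs 5: x=-4 → posterior Inverse-Gamma(29/6, 761/40)
obs 6: x=5 → posterior Inverse-Gamma(16/3, 1481/40)
obs 7: x=5/4 → posterior Inverse-Gamma(35/6, 6329/160)
obs 8: x=-4 → posterior Inverse-Gamma(19/3, 7049/160)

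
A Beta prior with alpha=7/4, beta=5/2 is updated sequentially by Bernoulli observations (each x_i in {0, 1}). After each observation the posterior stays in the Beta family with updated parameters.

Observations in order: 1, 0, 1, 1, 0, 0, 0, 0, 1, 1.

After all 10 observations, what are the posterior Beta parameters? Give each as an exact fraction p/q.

obs 1: x=1 → posterior Beta(11/4, 5/2)
obs 2: x=0 → posterior Beta(11/4, 7/2)
obs 3: x=1 → posterior Beta(15/4, 7/2)
obs 4: x=1 → posterior Beta(19/4, 7/2)
obs 5: x=0 → posterior Beta(19/4, 9/2)
obs 6: x=0 → posterior Beta(19/4, 11/2)
obs 7: x=0 → posterior Beta(19/4, 13/2)
obs 8: x=0 → posterior Beta(19/4, 15/2)
obs 9: x=1 → posterior Beta(23/4, 15/2)
obs 10: x=1 → posterior Beta(27/4, 15/2)

alpha=27/4, beta=15/2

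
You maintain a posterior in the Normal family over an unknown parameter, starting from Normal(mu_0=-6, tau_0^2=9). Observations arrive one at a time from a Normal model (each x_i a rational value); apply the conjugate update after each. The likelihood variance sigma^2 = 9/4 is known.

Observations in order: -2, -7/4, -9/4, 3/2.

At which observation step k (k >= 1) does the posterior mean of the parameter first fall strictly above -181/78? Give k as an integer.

obs 1: x=-2 → posterior Normal(-14/5, 9/5)
obs 2: x=-7/4 → posterior Normal(-7/3, 1)
obs 3: x=-9/4 → posterior Normal(-30/13, 9/13)
obs 4: x=3/2 → posterior Normal(-24/17, 9/17)

k = 3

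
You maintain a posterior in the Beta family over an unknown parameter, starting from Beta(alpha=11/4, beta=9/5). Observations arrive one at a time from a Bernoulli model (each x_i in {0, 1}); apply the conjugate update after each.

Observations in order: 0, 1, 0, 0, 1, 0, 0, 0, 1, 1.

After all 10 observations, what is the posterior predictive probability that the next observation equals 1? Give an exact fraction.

obs 1: x=0 → posterior Beta(11/4, 14/5)
obs 2: x=1 → posterior Beta(15/4, 14/5)
obs 3: x=0 → posterior Beta(15/4, 19/5)
obs 4: x=0 → posterior Beta(15/4, 24/5)
obs 5: x=1 → posterior Beta(19/4, 24/5)
obs 6: x=0 → posterior Beta(19/4, 29/5)
obs 7: x=0 → posterior Beta(19/4, 34/5)
obs 8: x=0 → posterior Beta(19/4, 39/5)
obs 9: x=1 → posterior Beta(23/4, 39/5)
obs 10: x=1 → posterior Beta(27/4, 39/5)

45/97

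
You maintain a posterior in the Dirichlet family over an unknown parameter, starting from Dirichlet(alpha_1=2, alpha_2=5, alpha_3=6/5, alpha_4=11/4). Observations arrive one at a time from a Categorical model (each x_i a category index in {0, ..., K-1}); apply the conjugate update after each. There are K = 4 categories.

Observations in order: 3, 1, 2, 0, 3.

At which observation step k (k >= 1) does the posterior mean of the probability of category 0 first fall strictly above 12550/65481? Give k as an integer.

k = 4

obs 1: x=3 → posterior Dirichlet(2, 5, 6/5, 15/4)
obs 2: x=1 → posterior Dirichlet(2, 6, 6/5, 15/4)
obs 3: x=2 → posterior Dirichlet(2, 6, 11/5, 15/4)
obs 4: x=0 → posterior Dirichlet(3, 6, 11/5, 15/4)
obs 5: x=3 → posterior Dirichlet(3, 6, 11/5, 19/4)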